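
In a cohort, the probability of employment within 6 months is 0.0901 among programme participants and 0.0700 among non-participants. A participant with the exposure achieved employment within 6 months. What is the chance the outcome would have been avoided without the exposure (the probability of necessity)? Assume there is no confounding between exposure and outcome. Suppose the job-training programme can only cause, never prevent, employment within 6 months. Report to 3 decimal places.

Let p₁ = 0.0901, p₀ = 0.07.
Under exogeneity and monotonicity, PN = (p₁ − p₀) / p₁.
PN = (0.0901 − 0.07) / 0.0901 = 0.0201 / 0.0901 ≈ 0.2231

PN ≈ 0.223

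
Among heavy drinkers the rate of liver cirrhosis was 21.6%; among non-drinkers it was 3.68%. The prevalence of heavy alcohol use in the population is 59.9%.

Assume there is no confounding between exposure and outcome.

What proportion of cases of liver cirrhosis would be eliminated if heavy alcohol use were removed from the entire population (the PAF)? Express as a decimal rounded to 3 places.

PAF ≈ 0.745

p₁ = 0.216, p₀ = 0.0368.
Overall risk P(Y=1) = π·p₁ + (1−π)·p₀ = 0.599×0.216 + 0.401×0.0368 = 0.14414.
Under exogeneity, PAF = [P(Y=1) − p₀] / P(Y=1).
PAF = (0.14414 − 0.0368) / 0.14414 ≈ 0.7447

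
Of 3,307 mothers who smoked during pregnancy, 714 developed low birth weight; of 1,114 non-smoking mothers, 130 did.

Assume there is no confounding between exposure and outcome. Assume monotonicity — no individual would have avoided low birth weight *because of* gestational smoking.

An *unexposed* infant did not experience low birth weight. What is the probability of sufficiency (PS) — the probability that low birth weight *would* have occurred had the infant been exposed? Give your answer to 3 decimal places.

p₁ = P(outcome | exposed) = 714/3307 = 0.21591
p₀ = P(outcome | unexposed) = 130/1114 = 0.1167
Under exogeneity and monotonicity, PS = (p₁ − p₀) / (1 − p₀).
PS = (0.21591 − 0.1167) / (1 − 0.1167) = 0.099209 / 0.8833 ≈ 0.1123

PS ≈ 0.112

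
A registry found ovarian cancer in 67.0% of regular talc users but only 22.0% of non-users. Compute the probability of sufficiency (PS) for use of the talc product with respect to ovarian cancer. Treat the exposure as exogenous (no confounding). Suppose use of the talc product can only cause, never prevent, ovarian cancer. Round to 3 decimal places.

PS ≈ 0.577

p₁ = 0.67, p₀ = 0.22.
Under exogeneity and monotonicity, PS = (p₁ − p₀) / (1 − p₀).
PS = (0.67 − 0.22) / (1 − 0.22) = 0.45 / 0.78 ≈ 0.5769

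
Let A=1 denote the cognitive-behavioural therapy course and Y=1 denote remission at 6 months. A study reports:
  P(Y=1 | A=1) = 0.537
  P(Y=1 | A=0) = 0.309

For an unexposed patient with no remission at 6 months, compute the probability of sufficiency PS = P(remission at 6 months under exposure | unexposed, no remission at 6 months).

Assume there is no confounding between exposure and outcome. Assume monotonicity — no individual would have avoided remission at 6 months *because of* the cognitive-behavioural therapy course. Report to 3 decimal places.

Let p₁ = 0.537, p₀ = 0.309.
Under exogeneity and monotonicity, PS = (p₁ − p₀) / (1 − p₀).
PS = (0.537 − 0.309) / (1 − 0.309) = 0.228 / 0.691 ≈ 0.3300

PS ≈ 0.330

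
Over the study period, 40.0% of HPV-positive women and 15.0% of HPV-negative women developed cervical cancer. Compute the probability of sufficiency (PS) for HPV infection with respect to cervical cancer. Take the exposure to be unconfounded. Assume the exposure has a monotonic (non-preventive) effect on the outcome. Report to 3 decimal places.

PS ≈ 0.294

p₁ = 0.4, p₀ = 0.15.
Under exogeneity and monotonicity, PS = (p₁ − p₀) / (1 − p₀).
PS = (0.4 − 0.15) / (1 − 0.15) = 0.25 / 0.85 ≈ 0.2941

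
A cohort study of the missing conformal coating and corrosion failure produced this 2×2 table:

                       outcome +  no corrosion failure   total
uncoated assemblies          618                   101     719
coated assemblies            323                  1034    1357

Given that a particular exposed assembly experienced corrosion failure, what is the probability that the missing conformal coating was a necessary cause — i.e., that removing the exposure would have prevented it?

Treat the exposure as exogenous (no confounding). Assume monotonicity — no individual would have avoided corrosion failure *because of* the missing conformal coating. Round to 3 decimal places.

p₁ = P(outcome | exposed) = 618/719 = 0.85953
p₀ = P(outcome | unexposed) = 323/1357 = 0.23803
Under exogeneity and monotonicity, PN = (p₁ − p₀)/p₁.
PN = (0.85953 − 0.23803) / 0.85953 ≈ 0.7231

PN ≈ 0.723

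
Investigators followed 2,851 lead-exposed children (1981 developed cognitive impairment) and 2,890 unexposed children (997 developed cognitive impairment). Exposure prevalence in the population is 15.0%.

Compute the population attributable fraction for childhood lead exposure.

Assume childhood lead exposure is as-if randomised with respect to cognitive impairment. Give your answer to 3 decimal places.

p₁ = P(outcome | exposed) = 1981/2851 = 0.69484
p₀ = P(outcome | unexposed) = 997/2890 = 0.34498
Overall risk P(Y=1) = π·p₁ + (1−π)·p₀ = 0.15×0.69484 + 0.85×0.34498 = 0.39746.
Under exogeneity, PAF = [P(Y=1) − p₀] / P(Y=1).
PAF = (0.39746 − 0.34498) / 0.39746 ≈ 0.1320

PAF ≈ 0.132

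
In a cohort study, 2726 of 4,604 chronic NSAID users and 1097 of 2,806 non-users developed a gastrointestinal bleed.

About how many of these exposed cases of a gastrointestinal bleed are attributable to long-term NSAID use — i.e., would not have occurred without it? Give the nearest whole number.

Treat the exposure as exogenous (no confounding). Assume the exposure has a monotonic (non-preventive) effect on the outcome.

p₁ = P(outcome | exposed) = 2726/4604 = 0.59209
p₀ = P(outcome | unexposed) = 1097/2806 = 0.39095
PN = (p₁ − p₀)/p₁ = (0.59209 − 0.39095) / 0.59209 ≈ 0.33972.
Attributable cases ≈ PN × (exposed cases) = 0.33972 × 2726 ≈ 926.08.

about 926 cases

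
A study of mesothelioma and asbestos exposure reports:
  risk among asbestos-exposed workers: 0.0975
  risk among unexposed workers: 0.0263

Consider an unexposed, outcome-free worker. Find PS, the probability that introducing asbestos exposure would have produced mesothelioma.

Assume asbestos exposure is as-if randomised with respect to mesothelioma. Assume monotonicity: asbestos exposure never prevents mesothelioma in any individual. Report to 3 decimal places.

PS ≈ 0.073

Let p₁ = 0.0975, p₀ = 0.0263.
Under exogeneity and monotonicity, PS = (p₁ − p₀) / (1 − p₀).
PS = (0.0975 − 0.0263) / (1 − 0.0263) = 0.0712 / 0.9737 ≈ 0.0731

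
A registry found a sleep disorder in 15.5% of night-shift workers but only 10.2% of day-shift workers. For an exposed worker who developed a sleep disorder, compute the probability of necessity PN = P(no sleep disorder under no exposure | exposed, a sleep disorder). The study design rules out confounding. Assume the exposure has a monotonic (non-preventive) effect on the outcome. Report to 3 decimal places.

p₁ = 0.155, p₀ = 0.102.
Under exogeneity and monotonicity, PN = (p₁ − p₀) / p₁.
PN = (0.155 − 0.102) / 0.155 = 0.053 / 0.155 ≈ 0.3419

PN ≈ 0.342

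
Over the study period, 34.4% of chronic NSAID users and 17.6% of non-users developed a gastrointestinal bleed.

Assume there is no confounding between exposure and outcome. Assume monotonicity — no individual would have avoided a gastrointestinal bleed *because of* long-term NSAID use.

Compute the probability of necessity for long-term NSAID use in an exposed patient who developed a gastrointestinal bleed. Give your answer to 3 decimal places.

PN ≈ 0.488

p₁ = 0.344, p₀ = 0.176.
Under exogeneity and monotonicity, PN = (p₁ − p₀) / p₁.
PN = (0.344 − 0.176) / 0.344 = 0.168 / 0.344 ≈ 0.4884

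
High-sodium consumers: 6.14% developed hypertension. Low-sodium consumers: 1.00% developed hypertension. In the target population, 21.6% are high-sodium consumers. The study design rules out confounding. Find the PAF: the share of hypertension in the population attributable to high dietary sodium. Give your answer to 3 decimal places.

p₁ = 0.0614, p₀ = 0.01.
Overall risk P(Y=1) = π·p₁ + (1−π)·p₀ = 0.216×0.0614 + 0.784×0.01 = 0.021102.
Under exogeneity, PAF = [P(Y=1) − p₀] / P(Y=1).
PAF = (0.021102 − 0.01) / 0.021102 ≈ 0.5261

PAF ≈ 0.526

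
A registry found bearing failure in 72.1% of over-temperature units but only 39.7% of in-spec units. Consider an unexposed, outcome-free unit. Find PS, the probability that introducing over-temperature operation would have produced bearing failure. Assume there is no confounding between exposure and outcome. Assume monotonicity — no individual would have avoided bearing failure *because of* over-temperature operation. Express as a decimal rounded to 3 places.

PS ≈ 0.537

p₁ = 0.721, p₀ = 0.397.
Under exogeneity and monotonicity, PS = (p₁ − p₀) / (1 − p₀).
PS = (0.721 − 0.397) / (1 − 0.397) = 0.324 / 0.603 ≈ 0.5373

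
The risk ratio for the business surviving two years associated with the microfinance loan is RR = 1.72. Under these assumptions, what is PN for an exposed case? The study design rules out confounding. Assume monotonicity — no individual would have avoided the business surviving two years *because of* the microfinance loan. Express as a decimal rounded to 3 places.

Under exogeneity and monotonicity, PN = (RR − 1) / RR = 1 − 1/RR.
PN = (1.72 − 1) / 1.72 = 0.72 / 1.72 ≈ 0.4186

PN ≈ 0.419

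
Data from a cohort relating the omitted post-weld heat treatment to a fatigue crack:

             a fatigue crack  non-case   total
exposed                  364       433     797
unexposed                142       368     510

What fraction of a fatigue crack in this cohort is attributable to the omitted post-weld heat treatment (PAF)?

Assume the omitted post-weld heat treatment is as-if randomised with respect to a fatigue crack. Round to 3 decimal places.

PAF ≈ 0.281

p₁ = P(outcome | exposed) = 364/797 = 0.45671
p₀ = P(outcome | unexposed) = 142/510 = 0.27843
Exposure prevalence π = 797/1307 = 0.60979; overall risk P(Y=1) = 0.38715.
Under exogeneity, PAF = [P(Y=1) − p₀]/P(Y=1).
PAF = (0.38715 − 0.27843) / 0.38715 ≈ 0.2808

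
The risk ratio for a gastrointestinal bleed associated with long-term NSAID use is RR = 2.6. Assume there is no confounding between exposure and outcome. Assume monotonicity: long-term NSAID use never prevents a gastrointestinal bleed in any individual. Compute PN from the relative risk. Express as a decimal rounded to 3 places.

Under exogeneity and monotonicity, PN = (RR − 1) / RR = 1 − 1/RR.
PN = (2.6 − 1) / 2.6 = 1.6 / 2.6 ≈ 0.6154

PN ≈ 0.615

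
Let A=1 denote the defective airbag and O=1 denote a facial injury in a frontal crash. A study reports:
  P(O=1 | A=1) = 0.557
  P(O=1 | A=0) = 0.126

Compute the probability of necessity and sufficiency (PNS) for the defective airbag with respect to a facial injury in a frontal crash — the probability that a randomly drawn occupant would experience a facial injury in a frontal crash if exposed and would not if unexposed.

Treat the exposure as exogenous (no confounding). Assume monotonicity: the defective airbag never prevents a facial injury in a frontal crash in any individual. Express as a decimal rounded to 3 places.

PNS ≈ 0.431

Let p₁ = 0.557, p₀ = 0.126.
Under exogeneity and monotonicity, PNS = p₁ − p₀.
PNS = 0.557 − 0.126 = 0.431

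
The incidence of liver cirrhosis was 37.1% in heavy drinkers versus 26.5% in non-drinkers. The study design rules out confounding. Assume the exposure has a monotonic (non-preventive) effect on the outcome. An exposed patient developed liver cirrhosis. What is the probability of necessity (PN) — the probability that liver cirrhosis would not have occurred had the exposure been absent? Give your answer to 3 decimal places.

p₁ = 0.371, p₀ = 0.265.
Under exogeneity and monotonicity, PN = (p₁ − p₀) / p₁.
PN = (0.371 − 0.265) / 0.371 = 0.106 / 0.371 ≈ 0.2857

PN ≈ 0.286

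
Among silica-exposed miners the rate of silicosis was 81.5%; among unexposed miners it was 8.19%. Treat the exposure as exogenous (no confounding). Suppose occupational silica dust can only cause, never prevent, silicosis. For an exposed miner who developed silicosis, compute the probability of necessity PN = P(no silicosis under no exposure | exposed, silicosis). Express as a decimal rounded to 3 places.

p₁ = 0.815, p₀ = 0.0819.
Under exogeneity and monotonicity, PN = (p₁ − p₀) / p₁.
PN = (0.815 − 0.0819) / 0.815 = 0.7331 / 0.815 ≈ 0.8995

PN ≈ 0.900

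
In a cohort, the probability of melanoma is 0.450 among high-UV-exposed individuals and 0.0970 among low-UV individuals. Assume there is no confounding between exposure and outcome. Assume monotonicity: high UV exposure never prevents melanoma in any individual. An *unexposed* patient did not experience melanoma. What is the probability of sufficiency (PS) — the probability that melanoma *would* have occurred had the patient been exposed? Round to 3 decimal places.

PS ≈ 0.391

Let p₁ = 0.45, p₀ = 0.097.
Under exogeneity and monotonicity, PS = (p₁ − p₀) / (1 − p₀).
PS = (0.45 − 0.097) / (1 − 0.097) = 0.353 / 0.903 ≈ 0.3909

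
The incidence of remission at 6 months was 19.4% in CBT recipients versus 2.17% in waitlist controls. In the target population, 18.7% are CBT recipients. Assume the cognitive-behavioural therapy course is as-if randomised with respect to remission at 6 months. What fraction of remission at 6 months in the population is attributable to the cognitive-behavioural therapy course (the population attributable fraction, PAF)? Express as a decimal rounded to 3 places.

PAF ≈ 0.598

p₁ = 0.194, p₀ = 0.0217.
Overall risk P(Y=1) = π·p₁ + (1−π)·p₀ = 0.187×0.194 + 0.813×0.0217 = 0.05392.
Under exogeneity, PAF = [P(Y=1) − p₀] / P(Y=1).
PAF = (0.05392 − 0.0217) / 0.05392 ≈ 0.5976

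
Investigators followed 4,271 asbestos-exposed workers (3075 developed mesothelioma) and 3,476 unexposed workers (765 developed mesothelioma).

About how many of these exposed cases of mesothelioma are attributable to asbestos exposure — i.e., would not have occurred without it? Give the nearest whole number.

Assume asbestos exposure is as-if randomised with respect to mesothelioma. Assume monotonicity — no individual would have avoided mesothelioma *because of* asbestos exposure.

p₁ = P(outcome | exposed) = 3075/4271 = 0.71997
p₀ = P(outcome | unexposed) = 765/3476 = 0.22008
PN = (p₁ − p₀)/p₁ = (0.71997 − 0.22008) / 0.71997 ≈ 0.69432.
Attributable cases ≈ PN × (exposed cases) = 0.69432 × 3075 ≈ 2135.04.

about 2135 cases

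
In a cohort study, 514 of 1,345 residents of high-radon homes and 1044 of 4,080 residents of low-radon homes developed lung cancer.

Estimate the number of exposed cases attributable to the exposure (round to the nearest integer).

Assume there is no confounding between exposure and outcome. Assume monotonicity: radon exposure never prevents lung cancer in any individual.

p₁ = P(outcome | exposed) = 514/1345 = 0.38216
p₀ = P(outcome | unexposed) = 1044/4080 = 0.25588
PN = (p₁ − p₀)/p₁ = (0.38216 − 0.25588) / 0.38216 ≈ 0.33042.
Attributable cases ≈ PN × (exposed cases) = 0.33042 × 514 ≈ 169.84.

about 170 cases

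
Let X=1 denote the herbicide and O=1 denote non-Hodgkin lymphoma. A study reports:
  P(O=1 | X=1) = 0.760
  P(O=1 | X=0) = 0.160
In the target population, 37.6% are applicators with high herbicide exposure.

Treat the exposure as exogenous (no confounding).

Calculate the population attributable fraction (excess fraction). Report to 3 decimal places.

Let p₁ = 0.76, p₀ = 0.16.
Overall risk P(Y=1) = π·p₁ + (1−π)·p₀ = 0.376×0.76 + 0.624×0.16 = 0.3856.
Under exogeneity, PAF = [P(Y=1) − p₀] / P(Y=1).
PAF = (0.3856 − 0.16) / 0.3856 ≈ 0.5851

PAF ≈ 0.585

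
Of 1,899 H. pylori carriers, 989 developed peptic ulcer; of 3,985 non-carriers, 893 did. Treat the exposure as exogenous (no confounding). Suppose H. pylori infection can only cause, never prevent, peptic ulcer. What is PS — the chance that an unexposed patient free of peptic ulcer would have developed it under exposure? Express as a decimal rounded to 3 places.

PS ≈ 0.382

p₁ = P(outcome | exposed) = 989/1899 = 0.5208
p₀ = P(outcome | unexposed) = 893/3985 = 0.22409
Under exogeneity and monotonicity, PS = (p₁ − p₀) / (1 − p₀).
PS = (0.5208 − 0.22409) / (1 − 0.22409) = 0.29671 / 0.77591 ≈ 0.3824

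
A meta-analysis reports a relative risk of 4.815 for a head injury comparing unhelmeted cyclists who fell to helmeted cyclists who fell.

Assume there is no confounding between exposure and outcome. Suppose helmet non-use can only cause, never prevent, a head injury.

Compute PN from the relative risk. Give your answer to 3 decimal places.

PN ≈ 0.792

Under exogeneity and monotonicity, PN = (RR − 1) / RR = 1 − 1/RR.
PN = (4.815 − 1) / 4.815 = 3.815 / 4.815 ≈ 0.7923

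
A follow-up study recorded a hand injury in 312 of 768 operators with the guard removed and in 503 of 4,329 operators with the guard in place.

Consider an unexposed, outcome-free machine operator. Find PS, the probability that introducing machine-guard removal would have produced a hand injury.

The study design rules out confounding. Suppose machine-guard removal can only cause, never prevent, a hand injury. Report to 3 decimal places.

PS ≈ 0.328

p₁ = P(outcome | exposed) = 312/768 = 0.40625
p₀ = P(outcome | unexposed) = 503/4329 = 0.11619
Under exogeneity and monotonicity, PS = (p₁ − p₀) / (1 − p₀).
PS = (0.40625 − 0.11619) / (1 − 0.11619) = 0.29006 / 0.88381 ≈ 0.3282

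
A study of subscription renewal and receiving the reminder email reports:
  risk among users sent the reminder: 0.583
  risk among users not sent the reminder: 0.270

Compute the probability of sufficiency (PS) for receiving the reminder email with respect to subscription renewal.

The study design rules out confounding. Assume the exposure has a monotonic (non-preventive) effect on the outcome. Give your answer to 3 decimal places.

Let p₁ = 0.583, p₀ = 0.27.
Under exogeneity and monotonicity, PS = (p₁ − p₀) / (1 − p₀).
PS = (0.583 − 0.27) / (1 − 0.27) = 0.313 / 0.73 ≈ 0.4288

PS ≈ 0.429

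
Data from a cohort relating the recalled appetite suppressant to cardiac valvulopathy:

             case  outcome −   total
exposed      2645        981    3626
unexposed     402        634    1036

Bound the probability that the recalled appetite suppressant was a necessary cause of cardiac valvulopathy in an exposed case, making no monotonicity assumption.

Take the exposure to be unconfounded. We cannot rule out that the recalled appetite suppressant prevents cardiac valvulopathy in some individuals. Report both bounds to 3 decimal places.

p₁ = P(outcome | exposed) = 2645/3626 = 0.72945
p₀ = P(outcome | unexposed) = 402/1036 = 0.38803
Under exogeneity alone the bounds on PN are max{0,(p₁−p₀)/p₁} ≤ PN ≤ min{1,(1−p₀)/p₁}.
  lower = (p₁ − p₀)/p₁ = 0.34142 / 0.72945 ≈ 0.4681
  upper = min{1, (1 − p₀)/p₁} = 0.61197 / 0.72945 ≈ 0.8389

0.468 ≤ PN ≤ 0.839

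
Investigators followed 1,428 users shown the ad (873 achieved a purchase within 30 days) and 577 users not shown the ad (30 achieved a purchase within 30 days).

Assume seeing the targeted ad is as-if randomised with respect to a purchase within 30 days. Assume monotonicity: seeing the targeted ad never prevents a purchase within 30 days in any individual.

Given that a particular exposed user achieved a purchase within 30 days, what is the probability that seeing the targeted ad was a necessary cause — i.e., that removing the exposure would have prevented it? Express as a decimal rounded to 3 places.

PN ≈ 0.915

p₁ = P(outcome | exposed) = 873/1428 = 0.61134
p₀ = P(outcome | unexposed) = 30/577 = 0.051993
Under exogeneity and monotonicity, PN = (p₁ − p₀) / p₁.
PN = (0.61134 − 0.051993) / 0.61134 = 0.55935 / 0.61134 ≈ 0.9150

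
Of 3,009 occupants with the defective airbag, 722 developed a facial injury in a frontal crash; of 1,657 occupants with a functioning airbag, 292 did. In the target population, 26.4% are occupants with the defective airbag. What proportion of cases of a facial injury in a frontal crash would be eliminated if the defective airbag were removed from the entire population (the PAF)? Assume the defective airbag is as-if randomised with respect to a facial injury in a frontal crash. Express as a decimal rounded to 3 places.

p₁ = P(outcome | exposed) = 722/3009 = 0.23995
p₀ = P(outcome | unexposed) = 292/1657 = 0.17622
Overall risk P(Y=1) = π·p₁ + (1−π)·p₀ = 0.264×0.23995 + 0.736×0.17622 = 0.19305.
Under exogeneity, PAF = [P(Y=1) − p₀] / P(Y=1).
PAF = (0.19305 − 0.17622) / 0.19305 ≈ 0.0871

PAF ≈ 0.087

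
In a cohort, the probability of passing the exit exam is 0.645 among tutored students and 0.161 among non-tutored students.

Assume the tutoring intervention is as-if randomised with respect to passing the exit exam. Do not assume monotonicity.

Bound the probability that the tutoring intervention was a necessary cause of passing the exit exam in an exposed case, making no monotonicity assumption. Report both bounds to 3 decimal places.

0.750 ≤ PN ≤ 1.000

Let p₁ = 0.645, p₀ = 0.161.
Under exogeneity alone the bounds on PN are max{0,(p₁−p₀)/p₁} ≤ PN ≤ min{1,(1−p₀)/p₁}.
  lower = (p₁ − p₀)/p₁ = 0.484 / 0.645 ≈ 0.7504
  upper = min{1, (1 − p₀)/p₁} = 0.839 / 0.645 ≈ 1.3008 → capped at 1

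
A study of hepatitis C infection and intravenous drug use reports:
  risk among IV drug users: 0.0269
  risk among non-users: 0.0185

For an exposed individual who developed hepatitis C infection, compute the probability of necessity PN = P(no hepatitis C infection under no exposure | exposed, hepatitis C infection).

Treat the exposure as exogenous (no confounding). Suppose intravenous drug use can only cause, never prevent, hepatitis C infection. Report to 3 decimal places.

Let p₁ = 0.0269, p₀ = 0.0185.
Under exogeneity and monotonicity, PN = (p₁ − p₀) / p₁.
PN = (0.0269 − 0.0185) / 0.0269 = 0.0084 / 0.0269 ≈ 0.3123

PN ≈ 0.312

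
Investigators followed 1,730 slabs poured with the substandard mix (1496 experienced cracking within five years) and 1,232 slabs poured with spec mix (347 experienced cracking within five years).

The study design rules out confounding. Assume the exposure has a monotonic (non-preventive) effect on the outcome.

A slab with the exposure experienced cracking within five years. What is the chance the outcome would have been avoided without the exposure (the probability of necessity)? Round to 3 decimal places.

p₁ = P(outcome | exposed) = 1496/1730 = 0.86474
p₀ = P(outcome | unexposed) = 347/1232 = 0.28166
Under exogeneity and monotonicity, PN = (p₁ − p₀) / p₁.
PN = (0.86474 − 0.28166) / 0.86474 = 0.58308 / 0.86474 ≈ 0.6743

PN ≈ 0.674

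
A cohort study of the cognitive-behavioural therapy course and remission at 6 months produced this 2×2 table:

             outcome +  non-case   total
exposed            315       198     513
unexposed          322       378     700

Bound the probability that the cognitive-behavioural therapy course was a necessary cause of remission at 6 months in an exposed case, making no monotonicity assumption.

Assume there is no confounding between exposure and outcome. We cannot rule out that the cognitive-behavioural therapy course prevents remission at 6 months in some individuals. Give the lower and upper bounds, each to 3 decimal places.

0.251 ≤ PN ≤ 0.879

p₁ = P(outcome | exposed) = 315/513 = 0.61404
p₀ = P(outcome | unexposed) = 322/700 = 0.46
Under exogeneity alone the bounds on PN are max{0,(p₁−p₀)/p₁} ≤ PN ≤ min{1,(1−p₀)/p₁}.
  lower = (p₁ − p₀)/p₁ = 0.15404 / 0.61404 ≈ 0.2509
  upper = min{1, (1 − p₀)/p₁} = 0.54 / 0.61404 ≈ 0.8794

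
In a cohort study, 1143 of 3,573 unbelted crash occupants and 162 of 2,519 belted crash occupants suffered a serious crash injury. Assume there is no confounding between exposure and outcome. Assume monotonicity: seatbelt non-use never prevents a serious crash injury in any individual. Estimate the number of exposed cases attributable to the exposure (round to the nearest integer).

about 913 cases

p₁ = P(outcome | exposed) = 1143/3573 = 0.3199
p₀ = P(outcome | unexposed) = 162/2519 = 0.064311
PN = (p₁ − p₀)/p₁ = (0.3199 − 0.064311) / 0.3199 ≈ 0.79896.
Attributable cases ≈ PN × (exposed cases) = 0.79896 × 1143 ≈ 913.22.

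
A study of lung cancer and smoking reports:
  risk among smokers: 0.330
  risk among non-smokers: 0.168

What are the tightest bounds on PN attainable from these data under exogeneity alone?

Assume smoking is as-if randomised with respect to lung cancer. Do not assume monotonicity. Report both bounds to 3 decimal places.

Let p₁ = 0.33, p₀ = 0.168.
Under exogeneity alone the bounds on PN are max{0,(p₁−p₀)/p₁} ≤ PN ≤ min{1,(1−p₀)/p₁}.
  lower = (p₁ − p₀)/p₁ = 0.162 / 0.33 ≈ 0.4909
  upper = min{1, (1 − p₀)/p₁} = 0.832 / 0.33 ≈ 2.5212 → capped at 1

0.491 ≤ PN ≤ 1.000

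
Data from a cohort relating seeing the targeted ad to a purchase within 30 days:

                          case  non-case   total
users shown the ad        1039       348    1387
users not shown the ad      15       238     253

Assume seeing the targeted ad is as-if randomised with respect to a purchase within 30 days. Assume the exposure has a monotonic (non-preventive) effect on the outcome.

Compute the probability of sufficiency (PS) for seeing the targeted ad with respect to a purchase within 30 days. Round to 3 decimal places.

p₁ = P(outcome | exposed) = 1039/1387 = 0.7491
p₀ = P(outcome | unexposed) = 15/253 = 0.059289
Under exogeneity and monotonicity, PS = (p₁ − p₀)/(1 − p₀).
PS = (0.7491 − 0.059289) / 0.94071 ≈ 0.7333

PS ≈ 0.733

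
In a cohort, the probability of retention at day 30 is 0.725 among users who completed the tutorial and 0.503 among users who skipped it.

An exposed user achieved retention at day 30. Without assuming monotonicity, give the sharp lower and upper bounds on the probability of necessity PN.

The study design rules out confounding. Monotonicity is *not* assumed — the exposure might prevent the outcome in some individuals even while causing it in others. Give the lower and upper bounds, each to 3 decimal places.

Let p₁ = 0.725, p₀ = 0.503.
Under exogeneity alone the bounds on PN are max{0,(p₁−p₀)/p₁} ≤ PN ≤ min{1,(1−p₀)/p₁}.
  lower = (p₁ − p₀)/p₁ = 0.222 / 0.725 ≈ 0.3062
  upper = min{1, (1 − p₀)/p₁} = 0.497 / 0.725 ≈ 0.6855

0.306 ≤ PN ≤ 0.686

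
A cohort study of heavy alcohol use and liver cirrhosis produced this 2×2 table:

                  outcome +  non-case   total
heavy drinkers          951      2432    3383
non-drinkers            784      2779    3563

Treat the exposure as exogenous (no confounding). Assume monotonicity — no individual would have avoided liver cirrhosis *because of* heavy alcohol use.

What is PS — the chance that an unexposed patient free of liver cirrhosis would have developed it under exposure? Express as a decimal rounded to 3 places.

p₁ = P(outcome | exposed) = 951/3383 = 0.28111
p₀ = P(outcome | unexposed) = 784/3563 = 0.22004
Under exogeneity and monotonicity, PS = (p₁ − p₀)/(1 − p₀).
PS = (0.28111 − 0.22004) / 0.77996 ≈ 0.0783

PS ≈ 0.078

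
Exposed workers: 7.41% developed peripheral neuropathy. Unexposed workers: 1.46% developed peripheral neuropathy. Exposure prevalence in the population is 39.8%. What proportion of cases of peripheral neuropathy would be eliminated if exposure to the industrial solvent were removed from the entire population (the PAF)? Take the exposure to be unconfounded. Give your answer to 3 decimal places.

PAF ≈ 0.619

p₁ = 0.0741, p₀ = 0.0146.
Overall risk P(Y=1) = π·p₁ + (1−π)·p₀ = 0.398×0.0741 + 0.602×0.0146 = 0.038281.
Under exogeneity, PAF = [P(Y=1) − p₀] / P(Y=1).
PAF = (0.038281 − 0.0146) / 0.038281 ≈ 0.6186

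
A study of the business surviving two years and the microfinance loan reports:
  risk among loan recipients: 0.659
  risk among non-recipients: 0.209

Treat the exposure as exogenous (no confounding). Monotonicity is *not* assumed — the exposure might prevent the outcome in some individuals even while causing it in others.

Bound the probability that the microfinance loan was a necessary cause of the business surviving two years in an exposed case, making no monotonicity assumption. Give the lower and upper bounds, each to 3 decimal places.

0.683 ≤ PN ≤ 1.000

Let p₁ = 0.659, p₀ = 0.209.
Under exogeneity alone the bounds on PN are max{0,(p₁−p₀)/p₁} ≤ PN ≤ min{1,(1−p₀)/p₁}.
  lower = (p₁ − p₀)/p₁ = 0.45 / 0.659 ≈ 0.6829
  upper = min{1, (1 − p₀)/p₁} = 0.791 / 0.659 ≈ 1.2003 → capped at 1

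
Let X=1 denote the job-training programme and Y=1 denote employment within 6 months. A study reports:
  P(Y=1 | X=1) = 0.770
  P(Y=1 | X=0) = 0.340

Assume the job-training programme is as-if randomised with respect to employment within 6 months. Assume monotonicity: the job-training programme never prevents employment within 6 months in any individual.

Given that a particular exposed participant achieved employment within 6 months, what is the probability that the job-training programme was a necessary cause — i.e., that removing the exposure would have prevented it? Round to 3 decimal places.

Let p₁ = 0.77, p₀ = 0.34.
Under exogeneity and monotonicity, PN = (p₁ − p₀) / p₁.
PN = (0.77 − 0.34) / 0.77 = 0.43 / 0.77 ≈ 0.5584

PN ≈ 0.558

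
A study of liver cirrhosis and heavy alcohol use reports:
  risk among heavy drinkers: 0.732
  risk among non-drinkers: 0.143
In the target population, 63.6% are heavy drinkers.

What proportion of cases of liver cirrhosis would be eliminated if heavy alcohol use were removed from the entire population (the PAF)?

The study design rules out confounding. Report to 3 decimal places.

Let p₁ = 0.732, p₀ = 0.143.
Overall risk P(Y=1) = π·p₁ + (1−π)·p₀ = 0.636×0.732 + 0.364×0.143 = 0.5176.
Under exogeneity, PAF = [P(Y=1) − p₀] / P(Y=1).
PAF = (0.5176 − 0.143) / 0.5176 ≈ 0.7237

PAF ≈ 0.724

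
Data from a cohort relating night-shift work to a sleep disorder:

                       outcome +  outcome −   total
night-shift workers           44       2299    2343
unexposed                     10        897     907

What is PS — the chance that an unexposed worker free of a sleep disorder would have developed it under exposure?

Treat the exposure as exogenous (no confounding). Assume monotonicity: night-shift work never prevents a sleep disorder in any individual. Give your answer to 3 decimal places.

p₁ = P(outcome | exposed) = 44/2343 = 0.018779
p₀ = P(outcome | unexposed) = 10/907 = 0.011025
Under exogeneity and monotonicity, PS = (p₁ − p₀)/(1 − p₀).
PS = (0.018779 − 0.011025) / 0.98897 ≈ 0.0078

PS ≈ 0.008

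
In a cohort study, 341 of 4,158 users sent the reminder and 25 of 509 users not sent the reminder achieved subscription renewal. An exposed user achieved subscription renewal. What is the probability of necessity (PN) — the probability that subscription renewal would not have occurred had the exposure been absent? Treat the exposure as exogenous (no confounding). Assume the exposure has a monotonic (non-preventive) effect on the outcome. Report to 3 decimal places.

p₁ = P(outcome | exposed) = 341/4158 = 0.082011
p₀ = P(outcome | unexposed) = 25/509 = 0.049116
Under exogeneity and monotonicity, PN = (p₁ − p₀) / p₁.
PN = (0.082011 − 0.049116) / 0.082011 = 0.032895 / 0.082011 ≈ 0.4011

PN ≈ 0.401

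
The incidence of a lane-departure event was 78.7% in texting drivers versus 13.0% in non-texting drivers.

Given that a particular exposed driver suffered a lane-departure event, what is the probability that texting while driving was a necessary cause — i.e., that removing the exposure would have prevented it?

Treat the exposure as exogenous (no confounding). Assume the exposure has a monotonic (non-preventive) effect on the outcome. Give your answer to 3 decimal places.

p₁ = 0.787, p₀ = 0.13.
Under exogeneity and monotonicity, PN = (p₁ − p₀) / p₁.
PN = (0.787 − 0.13) / 0.787 = 0.657 / 0.787 ≈ 0.8348

PN ≈ 0.835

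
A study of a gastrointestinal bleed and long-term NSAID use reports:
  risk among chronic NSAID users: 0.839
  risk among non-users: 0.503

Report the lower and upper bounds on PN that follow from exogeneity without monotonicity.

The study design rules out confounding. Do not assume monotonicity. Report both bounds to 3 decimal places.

Let p₁ = 0.839, p₀ = 0.503.
Under exogeneity alone the bounds on PN are max{0,(p₁−p₀)/p₁} ≤ PN ≤ min{1,(1−p₀)/p₁}.
  lower = (p₁ − p₀)/p₁ = 0.336 / 0.839 ≈ 0.4005
  upper = min{1, (1 − p₀)/p₁} = 0.497 / 0.839 ≈ 0.5924

0.400 ≤ PN ≤ 0.592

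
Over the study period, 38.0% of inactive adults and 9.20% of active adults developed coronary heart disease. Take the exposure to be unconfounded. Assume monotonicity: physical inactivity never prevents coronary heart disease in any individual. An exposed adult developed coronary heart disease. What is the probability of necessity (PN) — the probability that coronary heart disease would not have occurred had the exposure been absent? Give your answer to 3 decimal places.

PN ≈ 0.758

p₁ = 0.38, p₀ = 0.092.
Under exogeneity and monotonicity, PN = (p₁ − p₀) / p₁.
PN = (0.38 − 0.092) / 0.38 = 0.288 / 0.38 ≈ 0.7579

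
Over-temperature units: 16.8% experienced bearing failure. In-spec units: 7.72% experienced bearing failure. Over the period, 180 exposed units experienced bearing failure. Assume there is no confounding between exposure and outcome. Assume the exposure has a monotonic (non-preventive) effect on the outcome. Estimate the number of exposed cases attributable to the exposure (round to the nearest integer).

p₁ = 0.168, p₀ = 0.0772.
PN = (p₁ − p₀)/p₁ = (0.168 − 0.0772) / 0.168 ≈ 0.54048.
Attributable cases ≈ PN × (exposed cases) = 0.54048 × 180 ≈ 97.29.

about 97 cases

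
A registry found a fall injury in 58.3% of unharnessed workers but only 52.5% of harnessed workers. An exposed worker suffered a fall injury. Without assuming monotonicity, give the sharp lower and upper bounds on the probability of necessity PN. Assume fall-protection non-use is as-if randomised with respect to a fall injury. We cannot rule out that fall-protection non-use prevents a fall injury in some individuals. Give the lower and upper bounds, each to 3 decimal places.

0.099 ≤ PN ≤ 0.815

p₁ = 0.583, p₀ = 0.525.
Under exogeneity alone the bounds on PN are max{0,(p₁−p₀)/p₁} ≤ PN ≤ min{1,(1−p₀)/p₁}.
  lower = (p₁ − p₀)/p₁ = 0.058 / 0.583 ≈ 0.0995
  upper = min{1, (1 − p₀)/p₁} = 0.475 / 0.583 ≈ 0.8148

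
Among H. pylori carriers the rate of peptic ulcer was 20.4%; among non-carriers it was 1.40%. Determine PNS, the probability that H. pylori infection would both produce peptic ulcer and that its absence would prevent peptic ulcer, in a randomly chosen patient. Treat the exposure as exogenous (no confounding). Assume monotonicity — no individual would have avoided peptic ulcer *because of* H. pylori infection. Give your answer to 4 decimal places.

PNS ≈ 0.1900

p₁ = 0.204, p₀ = 0.014.
Under exogeneity and monotonicity, PNS = p₁ − p₀.
PNS = 0.204 − 0.014 = 0.19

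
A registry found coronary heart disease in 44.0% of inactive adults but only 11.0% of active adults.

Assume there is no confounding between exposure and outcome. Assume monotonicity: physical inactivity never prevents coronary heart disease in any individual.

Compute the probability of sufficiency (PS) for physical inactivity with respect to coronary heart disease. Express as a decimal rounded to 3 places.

PS ≈ 0.371

p₁ = 0.44, p₀ = 0.11.
Under exogeneity and monotonicity, PS = (p₁ − p₀) / (1 − p₀).
PS = (0.44 − 0.11) / (1 − 0.11) = 0.33 / 0.89 ≈ 0.3708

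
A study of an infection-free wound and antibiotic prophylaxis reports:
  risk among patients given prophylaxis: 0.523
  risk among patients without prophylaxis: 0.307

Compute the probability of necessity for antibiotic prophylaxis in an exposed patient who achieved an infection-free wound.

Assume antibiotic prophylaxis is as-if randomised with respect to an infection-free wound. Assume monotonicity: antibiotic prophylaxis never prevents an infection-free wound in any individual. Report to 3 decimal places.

PN ≈ 0.413

Let p₁ = 0.523, p₀ = 0.307.
Under exogeneity and monotonicity, PN = (p₁ − p₀) / p₁.
PN = (0.523 − 0.307) / 0.523 = 0.216 / 0.523 ≈ 0.4130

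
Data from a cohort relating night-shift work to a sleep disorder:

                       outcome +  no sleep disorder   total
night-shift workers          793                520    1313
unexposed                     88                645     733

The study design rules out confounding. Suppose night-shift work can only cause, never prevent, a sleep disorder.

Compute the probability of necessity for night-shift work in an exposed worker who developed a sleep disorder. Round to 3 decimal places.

PN ≈ 0.801

p₁ = P(outcome | exposed) = 793/1313 = 0.60396
p₀ = P(outcome | unexposed) = 88/733 = 0.12005
Under exogeneity and monotonicity, PN = (p₁ − p₀) / p₁.
PN = (0.60396 − 0.12005) / 0.60396 = 0.48391 / 0.60396 ≈ 0.8012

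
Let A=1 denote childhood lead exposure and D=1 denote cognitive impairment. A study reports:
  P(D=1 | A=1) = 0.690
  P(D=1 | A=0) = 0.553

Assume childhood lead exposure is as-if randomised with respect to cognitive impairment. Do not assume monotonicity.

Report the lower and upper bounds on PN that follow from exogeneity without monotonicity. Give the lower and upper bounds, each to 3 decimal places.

Let p₁ = 0.69, p₀ = 0.553.
Under exogeneity alone the bounds on PN are max{0,(p₁−p₀)/p₁} ≤ PN ≤ min{1,(1−p₀)/p₁}.
  lower = (p₁ − p₀)/p₁ = 0.137 / 0.69 ≈ 0.1986
  upper = min{1, (1 − p₀)/p₁} = 0.447 / 0.69 ≈ 0.6478

0.199 ≤ PN ≤ 0.648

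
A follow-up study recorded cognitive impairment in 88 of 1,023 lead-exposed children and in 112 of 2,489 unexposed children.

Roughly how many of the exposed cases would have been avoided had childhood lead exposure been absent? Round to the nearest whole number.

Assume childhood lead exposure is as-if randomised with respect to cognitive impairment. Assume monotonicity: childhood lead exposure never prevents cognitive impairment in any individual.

p₁ = P(outcome | exposed) = 88/1023 = 0.086022
p₀ = P(outcome | unexposed) = 112/2489 = 0.044998
PN = (p₁ − p₀)/p₁ = (0.086022 − 0.044998) / 0.086022 ≈ 0.47690.
Attributable cases ≈ PN × (exposed cases) = 0.47690 × 88 ≈ 41.97.

about 42 cases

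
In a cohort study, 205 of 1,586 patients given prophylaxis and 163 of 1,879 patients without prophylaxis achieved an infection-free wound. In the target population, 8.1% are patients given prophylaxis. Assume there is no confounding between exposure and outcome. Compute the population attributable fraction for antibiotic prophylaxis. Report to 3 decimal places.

p₁ = P(outcome | exposed) = 205/1586 = 0.12926
p₀ = P(outcome | unexposed) = 163/1879 = 0.086748
Overall risk P(Y=1) = π·p₁ + (1−π)·p₀ = 0.081×0.12926 + 0.919×0.086748 = 0.090191.
Under exogeneity, PAF = [P(Y=1) − p₀] / P(Y=1).
PAF = (0.090191 − 0.086748) / 0.090191 ≈ 0.0382

PAF ≈ 0.038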